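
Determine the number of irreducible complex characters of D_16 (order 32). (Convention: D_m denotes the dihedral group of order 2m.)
11

Why: The number of irreducible complex representations of a finite group equals its number of conjugacy classes. D_16 has 11 conjugacy classes (n/2 + 3 for n even), so D_16 (order 32) has exactly 11 irreducible complex representations.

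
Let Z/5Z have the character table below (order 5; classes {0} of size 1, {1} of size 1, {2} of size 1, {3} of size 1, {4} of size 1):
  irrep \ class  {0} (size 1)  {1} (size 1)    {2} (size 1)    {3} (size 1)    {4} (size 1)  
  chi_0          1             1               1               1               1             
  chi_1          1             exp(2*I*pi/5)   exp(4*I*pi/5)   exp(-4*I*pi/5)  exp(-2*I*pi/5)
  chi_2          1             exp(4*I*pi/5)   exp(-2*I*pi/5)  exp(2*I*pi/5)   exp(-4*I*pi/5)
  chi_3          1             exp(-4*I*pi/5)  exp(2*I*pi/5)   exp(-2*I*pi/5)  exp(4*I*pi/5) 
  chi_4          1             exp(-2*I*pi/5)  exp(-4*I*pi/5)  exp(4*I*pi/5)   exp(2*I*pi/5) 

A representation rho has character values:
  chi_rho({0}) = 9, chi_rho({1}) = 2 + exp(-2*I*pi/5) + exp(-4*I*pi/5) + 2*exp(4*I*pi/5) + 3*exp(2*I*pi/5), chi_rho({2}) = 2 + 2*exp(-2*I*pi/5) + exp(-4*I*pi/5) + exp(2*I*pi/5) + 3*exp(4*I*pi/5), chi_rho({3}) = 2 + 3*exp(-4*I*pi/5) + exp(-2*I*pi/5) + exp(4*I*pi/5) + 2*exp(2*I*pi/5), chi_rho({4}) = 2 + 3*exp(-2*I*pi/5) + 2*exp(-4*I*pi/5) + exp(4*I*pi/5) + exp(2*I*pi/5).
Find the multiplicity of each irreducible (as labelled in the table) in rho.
Multiplicities: chi_0: 2, chi_1: 3, chi_2: 2, chi_3: 1, chi_4: 1.

Why: Use <chi_rho, chi> = (1/|G|) sum_C |C| * chi_rho(C) * conj(chi(C)) with |G| = 5 for each irreducible chi in the table:
  <chi_rho, chi_0> = (1/5)[1*(9)*conj(1) + 1*(2 + exp(-2*I*pi/5) + exp(-4*I*pi/5) + 2*exp(4*I*pi/5) + 3*exp(2*I*pi/5))*conj(1) + 1*(2 + 2*exp(-2*I*pi/5) + exp(-4*I*pi/5) + exp(2*I*pi/5) + 3*exp(4*I*pi/5))*conj(1) + 1*(2 + 3*exp(-4*I*pi/5) + exp(-2*I*pi/5) + exp(4*I*pi/5) + 2*exp(2*I*pi/5))*conj(1) + 1*(2 + 3*exp(-2*I*pi/5) + 2*exp(-4*I*pi/5) + exp(4*I*pi/5) + exp(2*I*pi/5))*conj(1)]
      = (1/5)[(9) + (2 + exp(-2*I*pi/5) + exp(-4*I*pi/5) + 2*exp(4*I*pi/5) + 3*exp(2*I*pi/5)) + (2 + 2*exp(-2*I*pi/5) + exp(-4*I*pi/5) + exp(2*I*pi/5) + 3*exp(4*I*pi/5)) + (2 + 3*exp(-4*I*pi/5) + exp(-2*I*pi/5) + exp(4*I*pi/5) + 2*exp(2*I*pi/5)) + (2 + 3*exp(-2*I*pi/5) + 2*exp(-4*I*pi/5) + exp(4*I*pi/5) + exp(2*I*pi/5))] = 10/5 = 2
  <chi_rho, chi_1> = (1/5)[1*(9)*conj(1) + 1*(2 + exp(-2*I*pi/5) + exp(-4*I*pi/5) + 2*exp(4*I*pi/5) + 3*exp(2*I*pi/5))*conj(exp(2*I*pi/5)) + 1*(2 + 2*exp(-2*I*pi/5) + exp(-4*I*pi/5) + exp(2*I*pi/5) + 3*exp(4*I*pi/5))*conj(exp(4*I*pi/5)) + 1*(2 + 3*exp(-4*I*pi/5) + exp(-2*I*pi/5) + exp(4*I*pi/5) + 2*exp(2*I*pi/5))*conj(exp(-4*I*pi/5)) + 1*(2 + 3*exp(-2*I*pi/5) + 2*exp(-4*I*pi/5) + exp(4*I*pi/5) + exp(2*I*pi/5))*conj(exp(-2*I*pi/5))]
      = (1/5)[(9) + (3 + 2*exp(-2*I*pi/5) + exp(-4*I*pi/5) + exp(4*I*pi/5) + 2*exp(2*I*pi/5)) + (3 + 2*exp(-4*I*pi/5) + exp(-2*I*pi/5) + exp(2*I*pi/5) + 2*exp(4*I*pi/5)) + (3 + 2*exp(-4*I*pi/5) + exp(-2*I*pi/5) + exp(2*I*pi/5) + 2*exp(4*I*pi/5)) + (3 + 2*exp(-2*I*pi/5) + exp(-4*I*pi/5) + exp(4*I*pi/5) + 2*exp(2*I*pi/5))] = 15/5 = 3
  <chi_rho, chi_2> = (1/5)[1*(9)*conj(1) + 1*(2 + exp(-2*I*pi/5) + exp(-4*I*pi/5) + 2*exp(4*I*pi/5) + 3*exp(2*I*pi/5))*conj(exp(4*I*pi/5)) + 1*(2 + 2*exp(-2*I*pi/5) + exp(-4*I*pi/5) + exp(2*I*pi/5) + 3*exp(4*I*pi/5))*conj(exp(-2*I*pi/5)) + 1*(2 + 3*exp(-4*I*pi/5) + exp(-2*I*pi/5) + exp(4*I*pi/5) + 2*exp(2*I*pi/5))*conj(exp(2*I*pi/5)) + 1*(2 + 3*exp(-2*I*pi/5) + 2*exp(-4*I*pi/5) + exp(4*I*pi/5) + exp(2*I*pi/5))*conj(exp(-4*I*pi/5))]
      = (1/5)[(9) + (2 + 3*exp(-2*I*pi/5) + 2*exp(-4*I*pi/5) + exp(4*I*pi/5) + exp(2*I*pi/5)) + (2 + 3*exp(-4*I*pi/5) + exp(-2*I*pi/5) + exp(4*I*pi/5) + 2*exp(2*I*pi/5)) + (2 + 2*exp(-2*I*pi/5) + exp(-4*I*pi/5) + exp(2*I*pi/5) + 3*exp(4*I*pi/5)) + (2 + exp(-2*I*pi/5) + exp(-4*I*pi/5) + 2*exp(4*I*pi/5) + 3*exp(2*I*pi/5))] = 10/5 = 2
  <chi_rho, chi_3> = (1/5)[1*(9)*conj(1) + 1*(2 + exp(-2*I*pi/5) + exp(-4*I*pi/5) + 2*exp(4*I*pi/5) + 3*exp(2*I*pi/5))*conj(exp(-4*I*pi/5)) + 1*(2 + 2*exp(-2*I*pi/5) + exp(-4*I*pi/5) + exp(2*I*pi/5) + 3*exp(4*I*pi/5))*conj(exp(2*I*pi/5)) + 1*(2 + 3*exp(-4*I*pi/5) + exp(-2*I*pi/5) + exp(4*I*pi/5) + 2*exp(2*I*pi/5))*conj(exp(-2*I*pi/5)) + 1*(2 + 3*exp(-2*I*pi/5) + 2*exp(-4*I*pi/5) + exp(4*I*pi/5) + exp(2*I*pi/5))*conj(exp(4*I*pi/5))]
      = (1/5)[(9) + (1 + 2*exp(-2*I*pi/5) + 3*exp(-4*I*pi/5) + exp(2*I*pi/5) + 2*exp(4*I*pi/5)) + (1 + 2*exp(-2*I*pi/5) + 2*exp(-4*I*pi/5) + exp(4*I*pi/5) + 3*exp(2*I*pi/5)) + (1 + 3*exp(-2*I*pi/5) + exp(-4*I*pi/5) + 2*exp(4*I*pi/5) + 2*exp(2*I*pi/5)) + (1 + 2*exp(-4*I*pi/5) + exp(-2*I*pi/5) + 3*exp(4*I*pi/5) + 2*exp(2*I*pi/5))] = 5/5 = 1
  <chi_rho, chi_4> = (1/5)[1*(9)*conj(1) + 1*(2 + exp(-2*I*pi/5) + exp(-4*I*pi/5) + 2*exp(4*I*pi/5) + 3*exp(2*I*pi/5))*conj(exp(-2*I*pi/5)) + 1*(2 + 2*exp(-2*I*pi/5) + exp(-4*I*pi/5) + exp(2*I*pi/5) + 3*exp(4*I*pi/5))*conj(exp(-4*I*pi/5)) + 1*(2 + 3*exp(-4*I*pi/5) + exp(-2*I*pi/5) + exp(4*I*pi/5) + 2*exp(2*I*pi/5))*conj(exp(4*I*pi/5)) + 1*(2 + 3*exp(-2*I*pi/5) + 2*exp(-4*I*pi/5) + exp(4*I*pi/5) + exp(2*I*pi/5))*conj(exp(2*I*pi/5))]
      = (1/5)[(9) + (1 + 2*exp(-4*I*pi/5) + exp(-2*I*pi/5) + 3*exp(4*I*pi/5) + 2*exp(2*I*pi/5)) + (1 + 3*exp(-2*I*pi/5) + exp(-4*I*pi/5) + 2*exp(4*I*pi/5) + 2*exp(2*I*pi/5)) + (1 + 2*exp(-2*I*pi/5) + 2*exp(-4*I*pi/5) + exp(4*I*pi/5) + 3*exp(2*I*pi/5)) + (1 + 2*exp(-2*I*pi/5) + 3*exp(-4*I*pi/5) + exp(2*I*pi/5) + 2*exp(4*I*pi/5))] = 5/5 = 1
(Exp terms are combined using exp(i*s)*conj(exp(i*t)) = exp(i*(s-t)), and sums of them are collapsed using the identity that for every m > 1 the m distinct m-th roots of unity sum to 0, e.g. 1 + exp(2*I*pi/3) + exp(-2*I*pi/3) = 0.)
Dimension check: dim(rho) = sum (mult * dim) = 2*1 + 3*1 + 2*1 + 1*1 + 1*1 = 9 = chi_rho(e) = 9.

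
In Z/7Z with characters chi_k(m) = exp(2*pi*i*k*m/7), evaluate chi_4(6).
chi_4(6) = zeta_7^24 = exp(6*I*pi/7)

chi_4(6) = zeta_7^(4*6) = zeta_7^24. Since zeta_7^7 = 1, this equals zeta_7^3 = exp(2*pi*i*3/7) = exp(6*I*pi/7).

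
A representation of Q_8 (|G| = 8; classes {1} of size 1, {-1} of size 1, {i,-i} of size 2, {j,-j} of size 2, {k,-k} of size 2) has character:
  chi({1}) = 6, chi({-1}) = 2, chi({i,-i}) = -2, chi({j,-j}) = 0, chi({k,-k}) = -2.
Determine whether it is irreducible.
Not irreducible (reducible): <chi, chi> = 7 > 1.

Derivation: <chi, chi> = (1/|G|) sum_C |C| * |chi(C)|^2 = (1/8)[1*|6|^2 + 1*|2|^2 + 2*|-2|^2 + 2*|0|^2 + 2*|-2|^2]
  = (1/8)[(36) + (4) + (8) + (0) + (8)] = 56/8 = 7.
A character is irreducible iff <chi, chi> = 1, so this representation is reducible.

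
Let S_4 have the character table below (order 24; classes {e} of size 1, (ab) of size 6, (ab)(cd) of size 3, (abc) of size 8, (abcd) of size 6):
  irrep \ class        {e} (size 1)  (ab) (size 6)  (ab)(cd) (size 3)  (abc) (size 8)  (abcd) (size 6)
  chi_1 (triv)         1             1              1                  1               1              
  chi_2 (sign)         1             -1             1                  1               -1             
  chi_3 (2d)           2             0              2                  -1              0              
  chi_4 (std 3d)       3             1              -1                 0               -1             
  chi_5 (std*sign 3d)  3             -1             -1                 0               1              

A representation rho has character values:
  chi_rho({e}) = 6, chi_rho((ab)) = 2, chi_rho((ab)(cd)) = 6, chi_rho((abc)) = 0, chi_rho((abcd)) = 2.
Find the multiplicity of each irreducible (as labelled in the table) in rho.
Multiplicities: chi_1: 2, chi_2: 0, chi_3: 2, chi_4: 0, chi_5: 0.

Derivation: Use <chi_rho, chi> = (1/|G|) sum_C |C| * chi_rho(C) * conj(chi(C)) with |G| = 24 for each irreducible chi in the table:
  <chi_rho, chi_1> = (1/24)[1*(6)*conj(1) + 6*(2)*conj(1) + 3*(6)*conj(1) + 8*(0)*conj(1) + 6*(2)*conj(1)]
      = (1/24)[(6) + (12) + (18) + (0) + (12)] = 48/24 = 2
  <chi_rho, chi_2> = (1/24)[1*(6)*conj(1) + 6*(2)*conj(-1) + 3*(6)*conj(1) + 8*(0)*conj(1) + 6*(2)*conj(-1)]
      = (1/24)[(6) + (-12) + (18) + (0) + (-12)] = 0/24 = 0
  <chi_rho, chi_3> = (1/24)[1*(6)*conj(2) + 6*(2)*conj(0) + 3*(6)*conj(2) + 8*(0)*conj(-1) + 6*(2)*conj(0)]
      = (1/24)[(12) + (0) + (36) + (0) + (0)] = 48/24 = 2
  <chi_rho, chi_4> = (1/24)[1*(6)*conj(3) + 6*(2)*conj(1) + 3*(6)*conj(-1) + 8*(0)*conj(0) + 6*(2)*conj(-1)]
      = (1/24)[(18) + (12) + (-18) + (0) + (-12)] = 0/24 = 0
  <chi_rho, chi_5> = (1/24)[1*(6)*conj(3) + 6*(2)*conj(-1) + 3*(6)*conj(-1) + 8*(0)*conj(0) + 6*(2)*conj(1)]
      = (1/24)[(18) + (-12) + (-18) + (0) + (12)] = 0/24 = 0
Dimension check: dim(rho) = sum (mult * dim) = 2*1 + 0*1 + 2*2 + 0*3 + 0*3 = 6 = chi_rho(e) = 6.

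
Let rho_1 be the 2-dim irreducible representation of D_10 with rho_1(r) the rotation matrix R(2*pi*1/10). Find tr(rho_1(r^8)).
chi_{rho_1}(r^8) = 2*cos(2*pi*1*8/10) = -1/2 + sqrt(5)/2

rho_1(r^8) is rotation by angle 2*pi*1*8/10, whose trace is 2*cos(2*pi*1*8/10) = -1/2 + sqrt(5)/2.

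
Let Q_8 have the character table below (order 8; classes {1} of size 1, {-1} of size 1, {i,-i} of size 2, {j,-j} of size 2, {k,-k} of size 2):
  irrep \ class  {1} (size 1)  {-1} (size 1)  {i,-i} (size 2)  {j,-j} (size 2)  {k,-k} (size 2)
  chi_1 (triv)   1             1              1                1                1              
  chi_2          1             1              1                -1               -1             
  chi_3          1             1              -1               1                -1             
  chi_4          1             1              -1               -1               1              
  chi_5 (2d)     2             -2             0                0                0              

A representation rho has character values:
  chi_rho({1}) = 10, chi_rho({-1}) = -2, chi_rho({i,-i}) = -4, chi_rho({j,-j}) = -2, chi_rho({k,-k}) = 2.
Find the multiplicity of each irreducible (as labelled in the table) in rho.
Multiplicities: chi_1: 0, chi_2: 0, chi_3: 1, chi_4: 3, chi_5: 3.

Derivation: Use <chi_rho, chi> = (1/|G|) sum_C |C| * chi_rho(C) * conj(chi(C)) with |G| = 8 for each irreducible chi in the table:
  <chi_rho, chi_1> = (1/8)[1*(10)*conj(1) + 1*(-2)*conj(1) + 2*(-4)*conj(1) + 2*(-2)*conj(1) + 2*(2)*conj(1)]
      = (1/8)[(10) + (-2) + (-8) + (-4) + (4)] = 0/8 = 0
  <chi_rho, chi_2> = (1/8)[1*(10)*conj(1) + 1*(-2)*conj(1) + 2*(-4)*conj(1) + 2*(-2)*conj(-1) + 2*(2)*conj(-1)]
      = (1/8)[(10) + (-2) + (-8) + (4) + (-4)] = 0/8 = 0
  <chi_rho, chi_3> = (1/8)[1*(10)*conj(1) + 1*(-2)*conj(1) + 2*(-4)*conj(-1) + 2*(-2)*conj(1) + 2*(2)*conj(-1)]
      = (1/8)[(10) + (-2) + (8) + (-4) + (-4)] = 8/8 = 1
  <chi_rho, chi_4> = (1/8)[1*(10)*conj(1) + 1*(-2)*conj(1) + 2*(-4)*conj(-1) + 2*(-2)*conj(-1) + 2*(2)*conj(1)]
      = (1/8)[(10) + (-2) + (8) + (4) + (4)] = 24/8 = 3
  <chi_rho, chi_5> = (1/8)[1*(10)*conj(2) + 1*(-2)*conj(-2) + 2*(-4)*conj(0) + 2*(-2)*conj(0) + 2*(2)*conj(0)]
      = (1/8)[(20) + (4) + (0) + (0) + (0)] = 24/8 = 3
Dimension check: dim(rho) = sum (mult * dim) = 0*1 + 0*1 + 1*1 + 3*1 + 3*2 = 10 = chi_rho(e) = 10.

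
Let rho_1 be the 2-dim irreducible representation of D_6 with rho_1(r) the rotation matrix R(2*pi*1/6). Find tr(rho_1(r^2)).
chi_{rho_1}(r^2) = 2*cos(2*pi*1*2/6) = -1

Working: rho_1(r^2) is rotation by angle 2*pi*1*2/6, whose trace is 2*cos(2*pi*1*2/6) = -1.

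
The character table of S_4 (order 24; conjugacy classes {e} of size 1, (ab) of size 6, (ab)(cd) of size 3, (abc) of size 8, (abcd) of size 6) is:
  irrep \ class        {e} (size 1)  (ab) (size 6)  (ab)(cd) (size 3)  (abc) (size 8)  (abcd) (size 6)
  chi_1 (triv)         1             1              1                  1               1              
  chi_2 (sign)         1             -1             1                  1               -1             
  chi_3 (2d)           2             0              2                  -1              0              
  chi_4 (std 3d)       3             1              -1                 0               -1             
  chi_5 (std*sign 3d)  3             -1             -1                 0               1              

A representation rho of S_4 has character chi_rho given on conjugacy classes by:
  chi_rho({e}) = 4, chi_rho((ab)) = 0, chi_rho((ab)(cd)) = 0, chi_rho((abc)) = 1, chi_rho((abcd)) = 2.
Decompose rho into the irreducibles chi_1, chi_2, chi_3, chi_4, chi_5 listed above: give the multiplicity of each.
Multiplicities: chi_1: 1, chi_2: 0, chi_3: 0, chi_4: 0, chi_5: 1.

Proof sketch: Use <chi_rho, chi> = (1/|G|) sum_C |C| * chi_rho(C) * conj(chi(C)) with |G| = 24 for each irreducible chi in the table:
  <chi_rho, chi_1> = (1/24)[1*(4)*conj(1) + 6*(0)*conj(1) + 3*(0)*conj(1) + 8*(1)*conj(1) + 6*(2)*conj(1)]
      = (1/24)[(4) + (0) + (0) + (8) + (12)] = 24/24 = 1
  <chi_rho, chi_2> = (1/24)[1*(4)*conj(1) + 6*(0)*conj(-1) + 3*(0)*conj(1) + 8*(1)*conj(1) + 6*(2)*conj(-1)]
      = (1/24)[(4) + (0) + (0) + (8) + (-12)] = 0/24 = 0
  <chi_rho, chi_3> = (1/24)[1*(4)*conj(2) + 6*(0)*conj(0) + 3*(0)*conj(2) + 8*(1)*conj(-1) + 6*(2)*conj(0)]
      = (1/24)[(8) + (0) + (0) + (-8) + (0)] = 0/24 = 0
  <chi_rho, chi_4> = (1/24)[1*(4)*conj(3) + 6*(0)*conj(1) + 3*(0)*conj(-1) + 8*(1)*conj(0) + 6*(2)*conj(-1)]
      = (1/24)[(12) + (0) + (0) + (0) + (-12)] = 0/24 = 0
  <chi_rho, chi_5> = (1/24)[1*(4)*conj(3) + 6*(0)*conj(-1) + 3*(0)*conj(-1) + 8*(1)*conj(0) + 6*(2)*conj(1)]
      = (1/24)[(12) + (0) + (0) + (0) + (12)] = 24/24 = 1
Dimension check: dim(rho) = sum (mult * dim) = 1*1 + 0*1 + 0*2 + 0*3 + 1*3 = 4 = chi_rho(e) = 4.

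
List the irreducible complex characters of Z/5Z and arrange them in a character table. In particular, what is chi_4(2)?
Character table of Z/5Z (irreps indexed chi_0,...,chi_4 with chi_k(m) = zeta_5^(k*m), zeta_5 = exp(2*pi*i/5)):
  irrep \ class  {0} (size 1)  {1} (size 1)    {2} (size 1)    {3} (size 1)    {4} (size 1)  
  chi_0          1             1               1               1               1             
  chi_1          1             exp(2*I*pi/5)   exp(4*I*pi/5)   exp(-4*I*pi/5)  exp(-2*I*pi/5)
  chi_2          1             exp(4*I*pi/5)   exp(-2*I*pi/5)  exp(2*I*pi/5)   exp(-4*I*pi/5)
  chi_3          1             exp(-4*I*pi/5)  exp(2*I*pi/5)   exp(-2*I*pi/5)  exp(4*I*pi/5) 
  chi_4          1             exp(-2*I*pi/5)  exp(-4*I*pi/5)  exp(4*I*pi/5)   exp(2*I*pi/5) 

Spot check: chi_4(2) = zeta_5^(4*2) = zeta_5^8 = exp(-4*I*pi/5).

Details: Z/5Z is abelian, so all 5 irreducible complex representations are 1-dimensional. They are given by chi_k(m) = zeta_5^(k*m) for k = 0,...,4. Row orthogonality: sum_m chi_k(m) conj(chi_l(m)) = 5 * [k = l].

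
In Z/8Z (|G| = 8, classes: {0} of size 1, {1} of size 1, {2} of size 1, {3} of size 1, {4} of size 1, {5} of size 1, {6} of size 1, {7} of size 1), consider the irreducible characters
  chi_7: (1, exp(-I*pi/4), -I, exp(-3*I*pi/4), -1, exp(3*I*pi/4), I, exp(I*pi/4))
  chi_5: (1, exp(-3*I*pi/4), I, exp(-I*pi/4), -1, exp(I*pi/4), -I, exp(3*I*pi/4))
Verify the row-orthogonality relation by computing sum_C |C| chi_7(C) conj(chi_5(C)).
Sum = 0; so <chi_7, chi_5> = 0 (distinct irreducibles are orthogonal).

Details: Compute term by term over conjugacy classes (|C| * chi_7(C) * conj(chi_5(C))):
  1*(1)*conj(1) + 1*(exp(-I*pi/4))*conj(exp(-3*I*pi/4)) + 1*(-I)*conj(I) + 1*(exp(-3*I*pi/4))*conj(exp(-I*pi/4)) + 1*(-1)*conj(-1) + 1*(exp(3*I*pi/4))*conj(exp(I*pi/4)) + 1*(I)*conj(-I) + 1*(exp(I*pi/4))*conj(exp(3*I*pi/4))
  = (1) + (I) + (-1) + (-I) + (1) + (I) + (-1) + (-I)
  = 0.
(Exp terms are combined using exp(i*s)*conj(exp(i*t)) = exp(i*(s-t)), and sums of them are collapsed using the identity that for every m > 1 the m distinct m-th roots of unity sum to 0, e.g. 1 + exp(2*I*pi/3) + exp(-2*I*pi/3) = 0.)
Dividing by |G| = 8 gives 0/8 = 0, matching the row-orthogonality relation <chi_7, chi_5> = [chi_7 = chi_5].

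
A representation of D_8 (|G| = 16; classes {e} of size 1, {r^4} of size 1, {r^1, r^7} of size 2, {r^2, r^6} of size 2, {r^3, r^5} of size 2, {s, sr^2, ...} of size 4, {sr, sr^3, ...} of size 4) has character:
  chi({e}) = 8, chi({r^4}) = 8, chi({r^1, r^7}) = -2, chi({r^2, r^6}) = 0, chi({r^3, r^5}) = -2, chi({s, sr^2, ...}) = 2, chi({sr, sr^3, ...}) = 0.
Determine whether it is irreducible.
Not irreducible (reducible): <chi, chi> = 10 > 1.

Details: <chi, chi> = (1/|G|) sum_C |C| * |chi(C)|^2 = (1/16)[1*|8|^2 + 1*|8|^2 + 2*|-2|^2 + 2*|0|^2 + 2*|-2|^2 + 4*|2|^2 + 4*|0|^2]
  = (1/16)[(64) + (64) + (8) + (0) + (8) + (16) + (0)] = 160/16 = 10.
A character is irreducible iff <chi, chi> = 1, so this representation is reducible.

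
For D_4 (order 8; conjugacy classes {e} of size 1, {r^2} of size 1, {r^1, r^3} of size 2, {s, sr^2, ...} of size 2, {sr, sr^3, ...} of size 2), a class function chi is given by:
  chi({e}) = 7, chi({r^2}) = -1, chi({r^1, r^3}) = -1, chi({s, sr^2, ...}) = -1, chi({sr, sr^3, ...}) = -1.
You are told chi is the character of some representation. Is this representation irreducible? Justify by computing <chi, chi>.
Not irreducible (reducible): <chi, chi> = 7 > 1.

<chi, chi> = (1/|G|) sum_C |C| * |chi(C)|^2 = (1/8)[1*|7|^2 + 1*|-1|^2 + 2*|-1|^2 + 2*|-1|^2 + 2*|-1|^2]
  = (1/8)[(49) + (1) + (2) + (2) + (2)] = 56/8 = 7.
A character is irreducible iff <chi, chi> = 1, so this representation is reducible.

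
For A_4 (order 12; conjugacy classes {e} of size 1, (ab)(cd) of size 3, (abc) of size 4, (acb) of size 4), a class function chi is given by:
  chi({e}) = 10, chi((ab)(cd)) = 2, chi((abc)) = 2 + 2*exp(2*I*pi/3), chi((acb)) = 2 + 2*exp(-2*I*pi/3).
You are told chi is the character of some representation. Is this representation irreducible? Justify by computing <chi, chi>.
Not irreducible (reducible): <chi, chi> = 12 > 1.

Working: <chi, chi> = (1/|G|) sum_C |C| * |chi(C)|^2 = (1/12)[1*|10|^2 + 3*|2|^2 + 4*|2 + 2*exp(2*I*pi/3)|^2 + 4*|2 + 2*exp(-2*I*pi/3)|^2]
  = (1/12)[(100) + (12) + (16) + (16)] = 144/12 = 12.
(Exp terms are combined using exp(i*s)*conj(exp(i*t)) = exp(i*(s-t)), and sums of them are collapsed using the identity that for every m > 1 the m distinct m-th roots of unity sum to 0, e.g. 1 + exp(2*I*pi/3) + exp(-2*I*pi/3) = 0.)
A character is irreducible iff <chi, chi> = 1, so this representation is reducible.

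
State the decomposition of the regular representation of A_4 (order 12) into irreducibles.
Each irreducible V_i of dimension d_i appears with multiplicity d_i, i.e. rho_reg = (direct sum over all irreducibles V_i) d_i V_i. The irreducible dimensions for A_4 are 1, 1, 1, 3: 3 irreducibles of dimension 1, each with multiplicity 1; 1 irreducible of dimension 3, with multiplicity 3. Total dimension 3*1*1 + 1*3*3 = 12 = |G|.

Reasoning: General theorem: in the regular representation of a finite group G, each irreducible appears with multiplicity equal to its dimension. Check: dim(rho_reg) = sum d_i^2 = 1 + 1 + 1 + 9 = 12 = |G|.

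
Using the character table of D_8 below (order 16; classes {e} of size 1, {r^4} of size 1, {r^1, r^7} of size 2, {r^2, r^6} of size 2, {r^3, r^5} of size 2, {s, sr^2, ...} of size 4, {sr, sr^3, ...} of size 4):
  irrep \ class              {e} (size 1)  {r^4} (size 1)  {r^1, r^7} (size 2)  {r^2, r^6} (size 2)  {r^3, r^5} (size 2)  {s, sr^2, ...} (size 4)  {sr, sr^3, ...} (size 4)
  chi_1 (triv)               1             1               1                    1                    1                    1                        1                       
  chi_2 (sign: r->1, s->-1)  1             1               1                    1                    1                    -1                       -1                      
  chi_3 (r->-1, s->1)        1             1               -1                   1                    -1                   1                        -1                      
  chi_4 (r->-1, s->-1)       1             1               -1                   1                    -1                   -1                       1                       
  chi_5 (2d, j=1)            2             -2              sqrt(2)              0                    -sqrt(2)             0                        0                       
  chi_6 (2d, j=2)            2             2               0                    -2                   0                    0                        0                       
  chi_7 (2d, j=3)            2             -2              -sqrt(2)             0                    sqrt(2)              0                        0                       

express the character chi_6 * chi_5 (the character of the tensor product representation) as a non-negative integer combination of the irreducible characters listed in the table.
chi_6 tensor chi_5 = chi_5 + chi_7 (all other irreducibles have multiplicity 0).

Working: The character of a tensor product is the pointwise product (chi_6 * chi_5)(C) = chi_6(C) * chi_5(C):
  {e}: (2)*(2), {r^4}: (2)*(-2), {r^1, r^7}: (0)*(sqrt(2)), {r^2, r^6}: (-2)*(0), {r^3, r^5}: (0)*(-sqrt(2)), {s, sr^2, ...}: (0)*(0), {sr, sr^3, ...}: (0)*(0)
so (chi_6 * chi_5) takes values
  {e} -> 4, {r^4} -> -4, {r^1, r^7} -> 0, {r^2, r^6} -> 0, {r^3, r^5} -> 0, {s, sr^2, ...} -> 0, {sr, sr^3, ...} -> 0.
Now take the inner product of this character with each irreducible chi from the table, <chi_6*chi_5, chi> = (1/16) sum_C |C| (chi_6*chi_5)(C) conj(chi(C)):
  <chi_6*chi_5, chi_1> = (1/16)[1*(4)*conj(1) + 1*(-4)*conj(1) + 2*(0)*conj(1) + 2*(0)*conj(1) + 2*(0)*conj(1) + 4*(0)*conj(1) + 4*(0)*conj(1)]
      = (1/16)[(4) + (-4) + (0) + (0) + (0) + (0) + (0)] = 0/16 = 0
  <chi_6*chi_5, chi_2> = (1/16)[1*(4)*conj(1) + 1*(-4)*conj(1) + 2*(0)*conj(1) + 2*(0)*conj(1) + 2*(0)*conj(1) + 4*(0)*conj(-1) + 4*(0)*conj(-1)]
      = (1/16)[(4) + (-4) + (0) + (0) + (0) + (0) + (0)] = 0/16 = 0
  <chi_6*chi_5, chi_3> = (1/16)[1*(4)*conj(1) + 1*(-4)*conj(1) + 2*(0)*conj(-1) + 2*(0)*conj(1) + 2*(0)*conj(-1) + 4*(0)*conj(1) + 4*(0)*conj(-1)]
      = (1/16)[(4) + (-4) + (0) + (0) + (0) + (0) + (0)] = 0/16 = 0
  <chi_6*chi_5, chi_4> = (1/16)[1*(4)*conj(1) + 1*(-4)*conj(1) + 2*(0)*conj(-1) + 2*(0)*conj(1) + 2*(0)*conj(-1) + 4*(0)*conj(-1) + 4*(0)*conj(1)]
      = (1/16)[(4) + (-4) + (0) + (0) + (0) + (0) + (0)] = 0/16 = 0
  <chi_6*chi_5, chi_5> = (1/16)[1*(4)*conj(2) + 1*(-4)*conj(-2) + 2*(0)*conj(sqrt(2)) + 2*(0)*conj(0) + 2*(0)*conj(-sqrt(2)) + 4*(0)*conj(0) + 4*(0)*conj(0)]
      = (1/16)[(8) + (8) + (0) + (0) + (0) + (0) + (0)] = 16/16 = 1
  <chi_6*chi_5, chi_6> = (1/16)[1*(4)*conj(2) + 1*(-4)*conj(2) + 2*(0)*conj(0) + 2*(0)*conj(-2) + 2*(0)*conj(0) + 4*(0)*conj(0) + 4*(0)*conj(0)]
      = (1/16)[(8) + (-8) + (0) + (0) + (0) + (0) + (0)] = 0/16 = 0
  <chi_6*chi_5, chi_7> = (1/16)[1*(4)*conj(2) + 1*(-4)*conj(-2) + 2*(0)*conj(-sqrt(2)) + 2*(0)*conj(0) + 2*(0)*conj(sqrt(2)) + 4*(0)*conj(0) + 4*(0)*conj(0)]
      = (1/16)[(8) + (8) + (0) + (0) + (0) + (0) + (0)] = 16/16 = 1
Hence the multiplicities are chi_5: 1, chi_7: 1. Dimension check: dim(chi_6)*dim(chi_5) = 2*2 = 4 and sum (mult * dim) = 1*2 + 1*2 = 4.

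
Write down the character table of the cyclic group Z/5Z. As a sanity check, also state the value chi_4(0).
Character table of Z/5Z (irreps indexed chi_0,...,chi_4 with chi_k(m) = zeta_5^(k*m), zeta_5 = exp(2*pi*i/5)):
  irrep \ class  {0} (size 1)  {1} (size 1)    {2} (size 1)    {3} (size 1)    {4} (size 1)  
  chi_0          1             1               1               1               1             
  chi_1          1             exp(2*I*pi/5)   exp(4*I*pi/5)   exp(-4*I*pi/5)  exp(-2*I*pi/5)
  chi_2          1             exp(4*I*pi/5)   exp(-2*I*pi/5)  exp(2*I*pi/5)   exp(-4*I*pi/5)
  chi_3          1             exp(-4*I*pi/5)  exp(2*I*pi/5)   exp(-2*I*pi/5)  exp(4*I*pi/5) 
  chi_4          1             exp(-2*I*pi/5)  exp(-4*I*pi/5)  exp(4*I*pi/5)   exp(2*I*pi/5) 

Spot check: chi_4(0) = zeta_5^(4*0) = zeta_5^0 = 1.

Justification: Z/5Z is abelian, so all 5 irreducible complex representations are 1-dimensional. They are given by chi_k(m) = zeta_5^(k*m) for k = 0,...,4. Row orthogonality: sum_m chi_k(m) conj(chi_l(m)) = 5 * [k = l].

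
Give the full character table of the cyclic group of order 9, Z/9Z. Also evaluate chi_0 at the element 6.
Character table of Z/9Z (irreps indexed chi_0,...,chi_8 with chi_k(m) = zeta_9^(k*m), zeta_9 = exp(2*pi*i/9)):
  irrep \ class  {0} (size 1)  {1} (size 1)    {2} (size 1)    {3} (size 1)    {4} (size 1)    {5} (size 1)    {6} (size 1)    {7} (size 1)    {8} (size 1)  
  chi_0          1             1               1               1               1               1               1               1               1             
  chi_1          1             exp(2*I*pi/9)   exp(4*I*pi/9)   exp(2*I*pi/3)   exp(8*I*pi/9)   exp(-8*I*pi/9)  exp(-2*I*pi/3)  exp(-4*I*pi/9)  exp(-2*I*pi/9)
  chi_2          1             exp(4*I*pi/9)   exp(8*I*pi/9)   exp(-2*I*pi/3)  exp(-2*I*pi/9)  exp(2*I*pi/9)   exp(2*I*pi/3)   exp(-8*I*pi/9)  exp(-4*I*pi/9)
  chi_3          1             exp(2*I*pi/3)   exp(-2*I*pi/3)  1               exp(2*I*pi/3)   exp(-2*I*pi/3)  1               exp(2*I*pi/3)   exp(-2*I*pi/3)
  chi_4          1             exp(8*I*pi/9)   exp(-2*I*pi/9)  exp(2*I*pi/3)   exp(-4*I*pi/9)  exp(4*I*pi/9)   exp(-2*I*pi/3)  exp(2*I*pi/9)   exp(-8*I*pi/9)
  chi_5          1             exp(-8*I*pi/9)  exp(2*I*pi/9)   exp(-2*I*pi/3)  exp(4*I*pi/9)   exp(-4*I*pi/9)  exp(2*I*pi/3)   exp(-2*I*pi/9)  exp(8*I*pi/9) 
  chi_6          1             exp(-2*I*pi/3)  exp(2*I*pi/3)   1               exp(-2*I*pi/3)  exp(2*I*pi/3)   1               exp(-2*I*pi/3)  exp(2*I*pi/3) 
  chi_7          1             exp(-4*I*pi/9)  exp(-8*I*pi/9)  exp(2*I*pi/3)   exp(2*I*pi/9)   exp(-2*I*pi/9)  exp(-2*I*pi/3)  exp(8*I*pi/9)   exp(4*I*pi/9) 
  chi_8          1             exp(-2*I*pi/9)  exp(-4*I*pi/9)  exp(-2*I*pi/3)  exp(-8*I*pi/9)  exp(8*I*pi/9)   exp(2*I*pi/3)   exp(4*I*pi/9)   exp(2*I*pi/9) 

Spot check: chi_0(6) = zeta_9^(0*6) = zeta_9^0 = 1.

Reasoning: Z/9Z is abelian, so all 9 irreducible complex representations are 1-dimensional. They are given by chi_k(m) = zeta_9^(k*m) for k = 0,...,8. Row orthogonality: sum_m chi_k(m) conj(chi_l(m)) = 9 * [k = l].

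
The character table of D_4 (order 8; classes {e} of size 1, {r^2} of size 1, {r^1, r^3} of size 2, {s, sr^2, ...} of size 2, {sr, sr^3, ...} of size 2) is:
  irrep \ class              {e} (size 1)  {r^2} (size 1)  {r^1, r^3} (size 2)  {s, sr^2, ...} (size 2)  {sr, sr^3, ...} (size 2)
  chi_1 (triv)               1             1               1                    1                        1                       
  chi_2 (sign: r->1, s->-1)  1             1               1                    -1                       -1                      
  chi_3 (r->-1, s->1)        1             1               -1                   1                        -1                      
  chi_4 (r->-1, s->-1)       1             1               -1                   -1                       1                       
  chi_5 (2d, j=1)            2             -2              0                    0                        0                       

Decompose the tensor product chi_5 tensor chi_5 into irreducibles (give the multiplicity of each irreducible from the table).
chi_5 tensor chi_5 = chi_1 + chi_2 + chi_3 + chi_4 (all other irreducibles have multiplicity 0).

Argument: The character of a tensor product is the pointwise product (chi_5 * chi_5)(C) = chi_5(C) * chi_5(C):
  {e}: (2)*(2), {r^2}: (-2)*(-2), {r^1, r^3}: (0)*(0), {s, sr^2, ...}: (0)*(0), {sr, sr^3, ...}: (0)*(0)
so (chi_5 * chi_5) takes values
  {e} -> 4, {r^2} -> 4, {r^1, r^3} -> 0, {s, sr^2, ...} -> 0, {sr, sr^3, ...} -> 0.
Now take the inner product of this character with each irreducible chi from the table, <chi_5*chi_5, chi> = (1/8) sum_C |C| (chi_5*chi_5)(C) conj(chi(C)):
  <chi_5*chi_5, chi_1> = (1/8)[1*(4)*conj(1) + 1*(4)*conj(1) + 2*(0)*conj(1) + 2*(0)*conj(1) + 2*(0)*conj(1)]
      = (1/8)[(4) + (4) + (0) + (0) + (0)] = 8/8 = 1
  <chi_5*chi_5, chi_2> = (1/8)[1*(4)*conj(1) + 1*(4)*conj(1) + 2*(0)*conj(1) + 2*(0)*conj(-1) + 2*(0)*conj(-1)]
      = (1/8)[(4) + (4) + (0) + (0) + (0)] = 8/8 = 1
  <chi_5*chi_5, chi_3> = (1/8)[1*(4)*conj(1) + 1*(4)*conj(1) + 2*(0)*conj(-1) + 2*(0)*conj(1) + 2*(0)*conj(-1)]
      = (1/8)[(4) + (4) + (0) + (0) + (0)] = 8/8 = 1
  <chi_5*chi_5, chi_4> = (1/8)[1*(4)*conj(1) + 1*(4)*conj(1) + 2*(0)*conj(-1) + 2*(0)*conj(-1) + 2*(0)*conj(1)]
      = (1/8)[(4) + (4) + (0) + (0) + (0)] = 8/8 = 1
  <chi_5*chi_5, chi_5> = (1/8)[1*(4)*conj(2) + 1*(4)*conj(-2) + 2*(0)*conj(0) + 2*(0)*conj(0) + 2*(0)*conj(0)]
      = (1/8)[(8) + (-8) + (0) + (0) + (0)] = 0/8 = 0
Hence the multiplicities are chi_1: 1, chi_2: 1, chi_3: 1, chi_4: 1. Dimension check: dim(chi_5)*dim(chi_5) = 2*2 = 4 and sum (mult * dim) = 1*1 + 1*1 + 1*1 + 1*1 = 4.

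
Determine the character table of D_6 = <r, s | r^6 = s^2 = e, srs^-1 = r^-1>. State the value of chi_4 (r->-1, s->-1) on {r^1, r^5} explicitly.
Conjugacy classes: {e} of size 1, {r^3} of size 1, {r^1, r^5} of size 2, {r^2, r^4} of size 2, {s, sr^2, ...} of size 3, {sr, sr^3, ...} of size 3.
Character table:
  irrep \ class              {e} (size 1)  {r^3} (size 1)  {r^1, r^5} (size 2)  {r^2, r^4} (size 2)  {s, sr^2, ...} (size 3)  {sr, sr^3, ...} (size 3)
  chi_1 (triv)               1             1               1                    1                    1                        1                       
  chi_2 (sign: r->1, s->-1)  1             1               1                    1                    -1                       -1                      
  chi_3 (r->-1, s->1)        1             -1              -1                   1                    1                        -1                      
  chi_4 (r->-1, s->-1)       1             -1              -1                   1                    -1                       1                       
  chi_5 (2d, j=1)            2             -2              1                    -1                   0                        0                       
  chi_6 (2d, j=2)            2             2               -1                   -1                   0                        0                       

Spot check: chi_4 (r->-1, s->-1) on {r^1, r^5} = -1.

Details: D_6 has order 2*6 = 12 with 6 conjugacy classes, hence 6 irreducibles. Sum of squared dims 1 + 1 + 1 + 1 + 4 + 4 = 12 = |G|. Linear characters come from the abelianisation; the 2-dimensional irreps have character r^k -> 2*cos(2*pi*j*k/6), reflections -> 0.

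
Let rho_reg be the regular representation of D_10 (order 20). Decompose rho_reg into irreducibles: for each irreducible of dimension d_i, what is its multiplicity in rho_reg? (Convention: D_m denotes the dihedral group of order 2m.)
Each irreducible V_i of dimension d_i appears with multiplicity d_i, i.e. rho_reg = (direct sum over all irreducibles V_i) d_i V_i. The irreducible dimensions for D_10 are 1, 1, 1, 1, 2, 2, 2, 2: 4 irreducibles of dimension 1, each with multiplicity 1; 4 irreducibles of dimension 2, each with multiplicity 2. Total dimension 4*1*1 + 4*2*2 = 20 = |G|.

Justification: General theorem: in the regular representation of a finite group G, each irreducible appears with multiplicity equal to its dimension. Check: dim(rho_reg) = sum d_i^2 = 1 + 1 + 1 + 1 + 4 + 4 + 4 + 4 = 20 = |G|.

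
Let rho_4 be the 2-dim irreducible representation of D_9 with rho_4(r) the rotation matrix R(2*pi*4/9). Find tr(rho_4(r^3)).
chi_{rho_4}(r^3) = 2*cos(2*pi*4*3/9) = -1

Explanation: rho_4(r^3) is rotation by angle 2*pi*4*3/9, whose trace is 2*cos(2*pi*4*3/9) = -1.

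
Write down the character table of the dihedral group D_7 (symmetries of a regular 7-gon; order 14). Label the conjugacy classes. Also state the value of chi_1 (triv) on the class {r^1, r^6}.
Conjugacy classes: {e} of size 1, {r^1, r^6} of size 2, {r^2, r^5} of size 2, {r^3, r^4} of size 2, {s, sr, ..., sr^6} of size 7.
Character table:
  irrep \ class              {e} (size 1)  {r^1, r^6} (size 2)  {r^2, r^5} (size 2)  {r^3, r^4} (size 2)  {s, sr, ..., sr^6} (size 7)
  chi_1 (triv)               1             1                    1                    1                    1                          
  chi_2 (sign: r->1, s->-1)  1             1                    1                    1                    -1                         
  chi_3 (2d, j=1)            2             2*cos(2*pi/7)        -2*cos(3*pi/7)       -2*cos(pi/7)         0                          
  chi_4 (2d, j=2)            2             -2*cos(3*pi/7)       -2*cos(pi/7)         2*cos(2*pi/7)        0                          
  chi_5 (2d, j=3)            2             -2*cos(pi/7)         2*cos(2*pi/7)        -2*cos(3*pi/7)       0                          

Spot check: chi_1 (triv) on {r^1, r^6} = 1.

Details: D_7 has order 2*7 = 14 with 5 conjugacy classes, hence 5 irreducibles. Sum of squared dims 1 + 1 + 4 + 4 + 4 = 14 = |G|. Linear characters come from the abelianisation; the 2-dimensional irreps have character r^k -> 2*cos(2*pi*j*k/7), reflections -> 0.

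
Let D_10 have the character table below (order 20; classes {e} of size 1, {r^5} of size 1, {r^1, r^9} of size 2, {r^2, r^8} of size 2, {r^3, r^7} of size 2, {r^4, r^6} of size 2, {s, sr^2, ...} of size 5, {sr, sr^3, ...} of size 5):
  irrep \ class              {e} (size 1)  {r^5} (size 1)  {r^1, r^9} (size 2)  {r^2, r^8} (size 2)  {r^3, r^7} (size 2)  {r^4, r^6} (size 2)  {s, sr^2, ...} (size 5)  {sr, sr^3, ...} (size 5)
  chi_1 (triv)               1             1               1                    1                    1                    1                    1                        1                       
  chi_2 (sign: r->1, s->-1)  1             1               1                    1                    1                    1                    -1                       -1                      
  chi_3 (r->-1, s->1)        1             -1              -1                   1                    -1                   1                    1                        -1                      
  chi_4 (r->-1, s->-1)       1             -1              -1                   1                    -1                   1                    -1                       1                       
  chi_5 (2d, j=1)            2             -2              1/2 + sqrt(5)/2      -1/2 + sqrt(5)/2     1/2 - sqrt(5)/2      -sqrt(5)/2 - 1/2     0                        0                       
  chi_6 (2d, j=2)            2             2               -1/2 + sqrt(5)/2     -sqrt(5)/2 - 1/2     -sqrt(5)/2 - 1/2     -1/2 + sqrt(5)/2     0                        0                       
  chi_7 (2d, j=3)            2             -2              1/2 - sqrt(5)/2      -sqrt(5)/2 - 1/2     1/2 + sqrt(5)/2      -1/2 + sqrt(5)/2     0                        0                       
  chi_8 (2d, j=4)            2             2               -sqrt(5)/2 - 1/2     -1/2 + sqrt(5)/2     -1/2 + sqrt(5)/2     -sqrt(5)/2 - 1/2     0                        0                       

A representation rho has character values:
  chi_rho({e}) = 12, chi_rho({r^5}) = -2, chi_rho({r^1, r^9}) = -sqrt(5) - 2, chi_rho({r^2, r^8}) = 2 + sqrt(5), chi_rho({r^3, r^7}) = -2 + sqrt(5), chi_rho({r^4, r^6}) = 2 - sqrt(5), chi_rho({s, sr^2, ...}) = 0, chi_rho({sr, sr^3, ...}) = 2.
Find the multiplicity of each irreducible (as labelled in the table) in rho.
Multiplicities: chi_1: 1, chi_2: 0, chi_3: 1, chi_4: 2, chi_5: 1, chi_6: 0, chi_7: 1, chi_8: 2.

Reasoning: Use <chi_rho, chi> = (1/|G|) sum_C |C| * chi_rho(C) * conj(chi(C)) with |G| = 20 for each irreducible chi in the table:
  <chi_rho, chi_1> = (1/20)[1*(12)*conj(1) + 1*(-2)*conj(1) + 2*(-sqrt(5) - 2)*conj(1) + 2*(2 + sqrt(5))*conj(1) + 2*(-2 + sqrt(5))*conj(1) + 2*(2 - sqrt(5))*conj(1) + 5*(0)*conj(1) + 5*(2)*conj(1)]
      = (1/20)[(12) + (-2) + (-2*sqrt(5) - 4) + (4 + 2*sqrt(5)) + (-4 + 2*sqrt(5)) + (4 - 2*sqrt(5)) + (0) + (10)] = 20/20 = 1
  <chi_rho, chi_2> = (1/20)[1*(12)*conj(1) + 1*(-2)*conj(1) + 2*(-sqrt(5) - 2)*conj(1) + 2*(2 + sqrt(5))*conj(1) + 2*(-2 + sqrt(5))*conj(1) + 2*(2 - sqrt(5))*conj(1) + 5*(0)*conj(-1) + 5*(2)*conj(-1)]
      = (1/20)[(12) + (-2) + (-2*sqrt(5) - 4) + (4 + 2*sqrt(5)) + (-4 + 2*sqrt(5)) + (4 - 2*sqrt(5)) + (0) + (-10)] = 0/20 = 0
  <chi_rho, chi_3> = (1/20)[1*(12)*conj(1) + 1*(-2)*conj(-1) + 2*(-sqrt(5) - 2)*conj(-1) + 2*(2 + sqrt(5))*conj(1) + 2*(-2 + sqrt(5))*conj(-1) + 2*(2 - sqrt(5))*conj(1) + 5*(0)*conj(1) + 5*(2)*conj(-1)]
      = (1/20)[(12) + (2) + (4 + 2*sqrt(5)) + (4 + 2*sqrt(5)) + (4 - 2*sqrt(5)) + (4 - 2*sqrt(5)) + (0) + (-10)] = 20/20 = 1
  <chi_rho, chi_4> = (1/20)[1*(12)*conj(1) + 1*(-2)*conj(-1) + 2*(-sqrt(5) - 2)*conj(-1) + 2*(2 + sqrt(5))*conj(1) + 2*(-2 + sqrt(5))*conj(-1) + 2*(2 - sqrt(5))*conj(1) + 5*(0)*conj(-1) + 5*(2)*conj(1)]
      = (1/20)[(12) + (2) + (4 + 2*sqrt(5)) + (4 + 2*sqrt(5)) + (4 - 2*sqrt(5)) + (4 - 2*sqrt(5)) + (0) + (10)] = 40/20 = 2
  <chi_rho, chi_5> = (1/20)[1*(12)*conj(2) + 1*(-2)*conj(-2) + 2*(-sqrt(5) - 2)*conj(1/2 + sqrt(5)/2) + 2*(2 + sqrt(5))*conj(-1/2 + sqrt(5)/2) + 2*(-2 + sqrt(5))*conj(1/2 - sqrt(5)/2) + 2*(2 - sqrt(5))*conj(-sqrt(5)/2 - 1/2) + 5*(0)*conj(0) + 5*(2)*conj(0)]
      = (1/20)[(24) + (4) + (-7 - 3*sqrt(5)) + (sqrt(5) + 3) + (-7 + 3*sqrt(5)) + (3 - sqrt(5)) + (0) + (0)] = 20/20 = 1
  <chi_rho, chi_6> = (1/20)[1*(12)*conj(2) + 1*(-2)*conj(2) + 2*(-sqrt(5) - 2)*conj(-1/2 + sqrt(5)/2) + 2*(2 + sqrt(5))*conj(-sqrt(5)/2 - 1/2) + 2*(-2 + sqrt(5))*conj(-sqrt(5)/2 - 1/2) + 2*(2 - sqrt(5))*conj(-1/2 + sqrt(5)/2) + 5*(0)*conj(0) + 5*(2)*conj(0)]
      = (1/20)[(24) + (-4) + (-3 - sqrt(5)) + (-7 - 3*sqrt(5)) + (-3 + sqrt(5)) + (-7 + 3*sqrt(5)) + (0) + (0)] = 0/20 = 0
  <chi_rho, chi_7> = (1/20)[1*(12)*conj(2) + 1*(-2)*conj(-2) + 2*(-sqrt(5) - 2)*conj(1/2 - sqrt(5)/2) + 2*(2 + sqrt(5))*conj(-sqrt(5)/2 - 1/2) + 2*(-2 + sqrt(5))*conj(1/2 + sqrt(5)/2) + 2*(2 - sqrt(5))*conj(-1/2 + sqrt(5)/2) + 5*(0)*conj(0) + 5*(2)*conj(0)]
      = (1/20)[(24) + (4) + (sqrt(5) + 3) + (-7 - 3*sqrt(5)) + (3 - sqrt(5)) + (-7 + 3*sqrt(5)) + (0) + (0)] = 20/20 = 1
  <chi_rho, chi_8> = (1/20)[1*(12)*conj(2) + 1*(-2)*conj(2) + 2*(-sqrt(5) - 2)*conj(-sqrt(5)/2 - 1/2) + 2*(2 + sqrt(5))*conj(-1/2 + sqrt(5)/2) + 2*(-2 + sqrt(5))*conj(-1/2 + sqrt(5)/2) + 2*(2 - sqrt(5))*conj(-sqrt(5)/2 - 1/2) + 5*(0)*conj(0) + 5*(2)*conj(0)]
      = (1/20)[(24) + (-4) + (3*sqrt(5) + 7) + (sqrt(5) + 3) + (7 - 3*sqrt(5)) + (3 - sqrt(5)) + (0) + (0)] = 40/20 = 2
Dimension check: dim(rho) = sum (mult * dim) = 1*1 + 0*1 + 1*1 + 2*1 + 1*2 + 0*2 + 1*2 + 2*2 = 12 = chi_rho(e) = 12.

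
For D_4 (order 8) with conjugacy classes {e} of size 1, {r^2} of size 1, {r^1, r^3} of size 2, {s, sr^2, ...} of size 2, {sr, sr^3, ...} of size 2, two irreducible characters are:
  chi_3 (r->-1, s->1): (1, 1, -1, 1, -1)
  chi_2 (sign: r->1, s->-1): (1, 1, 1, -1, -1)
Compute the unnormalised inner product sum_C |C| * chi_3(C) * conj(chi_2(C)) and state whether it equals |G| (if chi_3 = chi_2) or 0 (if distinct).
Sum = 0; so <chi_3, chi_2> = 0 (distinct irreducibles are orthogonal).

Argument: Compute term by term over conjugacy classes (|C| * chi_3(C) * conj(chi_2(C))):
  1*(1)*conj(1) + 1*(1)*conj(1) + 2*(-1)*conj(1) + 2*(1)*conj(-1) + 2*(-1)*conj(-1)
  = (1) + (1) + (-2) + (-2) + (2)
  = 0.
Dividing by |G| = 8 gives 0/8 = 0, matching the row-orthogonality relation <chi_3, chi_2> = [chi_3 = chi_2].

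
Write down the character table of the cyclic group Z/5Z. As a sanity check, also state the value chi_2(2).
Character table of Z/5Z (irreps indexed chi_0,...,chi_4 with chi_k(m) = zeta_5^(k*m), zeta_5 = exp(2*pi*i/5)):
  irrep \ class  {0} (size 1)  {1} (size 1)    {2} (size 1)    {3} (size 1)    {4} (size 1)  
  chi_0          1             1               1               1               1             
  chi_1          1             exp(2*I*pi/5)   exp(4*I*pi/5)   exp(-4*I*pi/5)  exp(-2*I*pi/5)
  chi_2          1             exp(4*I*pi/5)   exp(-2*I*pi/5)  exp(2*I*pi/5)   exp(-4*I*pi/5)
  chi_3          1             exp(-4*I*pi/5)  exp(2*I*pi/5)   exp(-2*I*pi/5)  exp(4*I*pi/5) 
  chi_4          1             exp(-2*I*pi/5)  exp(-4*I*pi/5)  exp(4*I*pi/5)   exp(2*I*pi/5) 

Spot check: chi_2(2) = zeta_5^(2*2) = zeta_5^4 = exp(-2*I*pi/5).

Z/5Z is abelian, so all 5 irreducible complex representations are 1-dimensional. They are given by chi_k(m) = zeta_5^(k*m) for k = 0,...,4. Row orthogonality: sum_m chi_k(m) conj(chi_l(m)) = 5 * [k = l].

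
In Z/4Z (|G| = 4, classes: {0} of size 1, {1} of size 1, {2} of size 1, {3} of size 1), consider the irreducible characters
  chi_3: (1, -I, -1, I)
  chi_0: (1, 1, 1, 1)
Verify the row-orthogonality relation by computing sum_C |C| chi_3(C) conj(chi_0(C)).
Sum = 0; so <chi_3, chi_0> = 0 (distinct irreducibles are orthogonal).

Reasoning: Compute term by term over conjugacy classes (|C| * chi_3(C) * conj(chi_0(C))):
  1*(1)*conj(1) + 1*(-I)*conj(1) + 1*(-1)*conj(1) + 1*(I)*conj(1)
  = (1) + (-I) + (-1) + (I)
  = 0.
(Exp terms are combined using exp(i*s)*conj(exp(i*t)) = exp(i*(s-t)), and sums of them are collapsed using the identity that for every m > 1 the m distinct m-th roots of unity sum to 0, e.g. 1 + exp(2*I*pi/3) + exp(-2*I*pi/3) = 0.)
Dividing by |G| = 4 gives 0/4 = 0, matching the row-orthogonality relation <chi_3, chi_0> = [chi_3 = chi_0].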